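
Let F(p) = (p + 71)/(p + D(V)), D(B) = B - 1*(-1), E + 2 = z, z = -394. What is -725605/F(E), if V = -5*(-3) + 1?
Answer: -55000859/65 ≈ -8.4617e+5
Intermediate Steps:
E = -396 (E = -2 - 394 = -396)
V = 16 (V = 15 + 1 = 16)
D(B) = 1 + B (D(B) = B + 1 = 1 + B)
F(p) = (71 + p)/(17 + p) (F(p) = (p + 71)/(p + (1 + 16)) = (71 + p)/(p + 17) = (71 + p)/(17 + p))
-725605/F(E) = -725605*(17 - 396)/(71 - 396) = -725605/(-325/(-379)) = -725605/((-1/379*(-325))) = -725605/325/379 = -725605*379/325 = -55000859/65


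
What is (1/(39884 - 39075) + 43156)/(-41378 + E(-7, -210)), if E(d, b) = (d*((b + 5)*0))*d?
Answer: -34913205/33474802 ≈ -1.0430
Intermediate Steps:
E(d, b) = 0 (E(d, b) = (d*((5 + b)*0))*d = (d*0)*d = 0*d = 0)
(1/(39884 - 39075) + 43156)/(-41378 + E(-7, -210)) = (1/(39884 - 39075) + 43156)/(-41378 + 0) = (1/809 + 43156)/(-41378) = (1/809 + 43156)*(-1/41378) = (34913205/809)*(-1/41378) = -34913205/33474802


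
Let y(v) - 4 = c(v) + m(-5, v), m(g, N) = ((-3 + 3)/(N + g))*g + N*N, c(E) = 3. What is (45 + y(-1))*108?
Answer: 5724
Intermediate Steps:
m(g, N) = N**2 (m(g, N) = (0/(N + g))*g + N**2 = 0*g + N**2 = 0 + N**2 = N**2)
y(v) = 7 + v**2 (y(v) = 4 + (3 + v**2) = 7 + v**2)
(45 + y(-1))*108 = (45 + (7 + (-1)**2))*108 = (45 + (7 + 1))*108 = (45 + 8)*108 = 53*108 = 5724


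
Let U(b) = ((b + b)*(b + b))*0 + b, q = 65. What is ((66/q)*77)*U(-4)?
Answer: -20328/65 ≈ -312.74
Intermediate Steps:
U(b) = b (U(b) = ((2*b)*(2*b))*0 + b = (4*b**2)*0 + b = 0 + b = b)
((66/q)*77)*U(-4) = ((66/65)*77)*(-4) = (5082/65)*(-4) = -20328/65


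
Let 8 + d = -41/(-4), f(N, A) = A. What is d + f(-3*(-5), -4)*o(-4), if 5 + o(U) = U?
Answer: 153/4 ≈ 38.250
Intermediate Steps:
o(U) = -5 + U
d = 9/4 (d = -8 - 41/(-4) = -8 - 41*(-¼) = -8 + 41/4 = 9/4 ≈ 2.2500)
d + f(-3*(-5), -4)*o(-4) = 9/4 - 4*(-5 - 4) = 9/4 - 4*(-9) = 9/4 + 36 = 153/4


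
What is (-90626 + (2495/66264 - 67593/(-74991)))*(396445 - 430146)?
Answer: 5058906330799467809/1656401208 ≈ 3.0542e+9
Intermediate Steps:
(-90626 + (2495/66264 - 67593/(-74991)))*(396445 - 430146) = (-90626 + (2495*(1/66264) - 67593*(-1/74991)))*(-33701) = (-90626 + (2495/66264 + 22531/24997))*(-33701) = (-90626 + 1555361699/1656401208)*(-33701) = -150111460514509/1656401208*(-33701) = 5058906330799467809/1656401208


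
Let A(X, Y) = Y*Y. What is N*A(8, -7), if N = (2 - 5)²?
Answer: 441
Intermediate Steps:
N = 9 (N = (-3)² = 9)
A(X, Y) = Y²
N*A(8, -7) = 9*(-7)² = 9*49 = 441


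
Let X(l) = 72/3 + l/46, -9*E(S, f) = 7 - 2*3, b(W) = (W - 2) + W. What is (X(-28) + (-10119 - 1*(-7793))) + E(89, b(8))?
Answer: -476663/207 ≈ -2302.7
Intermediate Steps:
b(W) = -2 + 2*W (b(W) = (-2 + W) + W = -2 + 2*W)
E(S, f) = -1/9 (E(S, f) = -(7 - 2*3)/9 = -(7 - 6)/9 = -1/9*1 = -1/9)
X(l) = 24 + l/46 (X(l) = 72*(1/3) + l*(1/46) = 24 + l/46)
(X(-28) + (-10119 - 1*(-7793))) + E(89, b(8)) = ((24 + (1/46)*(-28)) + (-10119 - 1*(-7793))) - 1/9 = ((24 - 14/23) + (-10119 + 7793)) - 1/9 = (538/23 - 2326) - 1/9 = -52960/23 - 1/9 = -476663/207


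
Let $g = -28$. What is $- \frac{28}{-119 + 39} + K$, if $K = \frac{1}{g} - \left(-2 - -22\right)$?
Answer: $- \frac{689}{35} \approx -19.686$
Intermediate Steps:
$K = - \frac{561}{28}$ ($K = \frac{1}{-28} - \left(-2 - -22\right) = - \frac{1}{28} - \left(-2 + 22\right) = - \frac{1}{28} - 20 = - \frac{561}{28} \approx -20.036$)
$- \frac{28}{-119 + 39} + K = - \frac{28}{-119 + 39} - \frac{561}{28} = - \frac{28}{-80} - \frac{561}{28} = \left(-28\right) \left(- \frac{1}{80}\right) - \frac{561}{28} = \frac{7}{20} - \frac{561}{28} = - \frac{689}{35}$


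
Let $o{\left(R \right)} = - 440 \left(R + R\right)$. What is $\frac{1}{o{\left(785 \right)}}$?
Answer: $- \frac{1}{690800} \approx -1.4476 \cdot 10^{-6}$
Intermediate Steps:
$o{\left(R \right)} = - 880 R$ ($o{\left(R \right)} = - 440 \cdot 2 R = - 880 R$)
$\frac{1}{o{\left(785 \right)}} = \frac{1}{\left(-880\right) 785} = \frac{1}{-690800} = - \frac{1}{690800}$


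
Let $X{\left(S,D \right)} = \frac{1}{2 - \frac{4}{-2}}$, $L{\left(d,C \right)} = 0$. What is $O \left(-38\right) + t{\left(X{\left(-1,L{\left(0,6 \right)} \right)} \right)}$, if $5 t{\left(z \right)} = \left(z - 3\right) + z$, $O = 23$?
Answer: $- \frac{1749}{2} \approx -874.5$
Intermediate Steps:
$X{\left(S,D \right)} = \frac{1}{4}$ ($X{\left(S,D \right)} = \frac{1}{2 - -2} = \frac{1}{2 + 2} = \frac{1}{4}$)
$t{\left(z \right)} = - \frac{3}{5} + \frac{2 z}{5}$ ($t{\left(z \right)} = \frac{\left(z - 3\right) + z}{5} = \frac{\left(-3 + z\right) + z}{5} = \frac{-3 + 2 z}{5} = - \frac{3}{5} + \frac{2 z}{5}$)
$O \left(-38\right) + t{\left(X{\left(-1,L{\left(0,6 \right)} \right)} \right)} = 23 \left(-38\right) + \left(- \frac{3}{5} + \frac{2}{5} \cdot \frac{1}{4}\right) = -874 + \left(- \frac{3}{5} + \frac{1}{10}\right) = -874 - \frac{1}{2} = - \frac{1749}{2}$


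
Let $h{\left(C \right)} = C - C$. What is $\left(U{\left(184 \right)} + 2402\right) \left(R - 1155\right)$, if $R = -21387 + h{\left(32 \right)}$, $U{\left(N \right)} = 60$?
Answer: $-55498404$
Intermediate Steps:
$h{\left(C \right)} = 0$
$R = -21387$ ($R = -21387 + 0 = -21387$)
$\left(U{\left(184 \right)} + 2402\right) \left(R - 1155\right) = \left(60 + 2402\right) \left(-21387 - 1155\right) = 2462 \left(-22542\right) = -55498404$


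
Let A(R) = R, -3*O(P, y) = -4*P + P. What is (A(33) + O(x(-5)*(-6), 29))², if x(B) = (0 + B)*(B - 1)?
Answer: 21609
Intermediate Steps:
x(B) = B*(-1 + B)
O(P, y) = P (O(P, y) = -(-4*P + P)/3 = -(-1)*P = P)
(A(33) + O(x(-5)*(-6), 29))² = (33 - 5*(-1 - 5)*(-6))² = (33 - 5*(-6)*(-6))² = (33 + 30*(-6))² = (33 - 180)² = (-147)² = 21609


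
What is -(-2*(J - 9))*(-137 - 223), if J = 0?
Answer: 6480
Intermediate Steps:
-(-2*(J - 9))*(-137 - 223) = -(-2*(0 - 9))*(-137 - 223) = -(-2*(-9))*(-360) = -18*(-360) = -1*(-6480) = 6480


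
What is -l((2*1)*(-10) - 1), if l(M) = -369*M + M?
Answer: -7728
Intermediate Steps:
l(M) = -368*M
-l((2*1)*(-10) - 1) = -(-368)*((2*1)*(-10) - 1) = -(-368)*(2*(-10) - 1) = -(-368)*(-20 - 1) = -(-368)*(-21) = -1*7728 = -7728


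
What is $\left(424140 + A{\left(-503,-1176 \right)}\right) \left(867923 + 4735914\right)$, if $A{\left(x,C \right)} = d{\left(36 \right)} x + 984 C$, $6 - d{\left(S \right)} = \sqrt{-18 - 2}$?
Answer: $-4124771469894 + 5637460022 i \sqrt{5} \approx -4.1248 \cdot 10^{12} + 1.2606 \cdot 10^{10} i$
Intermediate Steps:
$d{\left(S \right)} = 6 - 2 i \sqrt{5}$ ($d{\left(S \right)} = 6 - \sqrt{-18 - 2} = 6 - \sqrt{-20} = 6 - 2 i \sqrt{5}$)
$A{\left(x,C \right)} = 984 C + x \left(6 - 2 i \sqrt{5}\right)$ ($A{\left(x,C \right)} = \left(6 - 2 i \sqrt{5}\right) x + 984 C = x \left(6 - 2 i \sqrt{5}\right) + 984 C = 984 C + x \left(6 - 2 i \sqrt{5}\right)$)
$\left(424140 + A{\left(-503,-1176 \right)}\right) \left(867923 + 4735914\right) = \left(424140 + \left(984 \left(-1176\right) + 2 \left(-503\right) \left(3 - i \sqrt{5}\right)\right)\right) \left(867923 + 4735914\right) = \left(424140 - \left(1160202 - 1006 i \sqrt{5}\right)\right) 5603837 = \left(-736062 + 1006 i \sqrt{5}\right) 5603837 = -4124771469894 + 5637460022 i \sqrt{5}$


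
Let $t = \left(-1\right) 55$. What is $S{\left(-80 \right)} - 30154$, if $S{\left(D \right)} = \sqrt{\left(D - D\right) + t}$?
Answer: $-30154 + i \sqrt{55} \approx -30154.0 + 7.4162 i$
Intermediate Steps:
$t = -55$
$S{\left(D \right)} = i \sqrt{55}$ ($S{\left(D \right)} = \sqrt{\left(D - D\right) - 55} = \sqrt{0 - 55} = \sqrt{-55} = i \sqrt{55}$)
$S{\left(-80 \right)} - 30154 = i \sqrt{55} - 30154 = -30154 + i \sqrt{55}$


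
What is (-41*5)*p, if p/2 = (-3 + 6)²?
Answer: -3690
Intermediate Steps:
p = 18 (p = 2*(-3 + 6)² = 2*3² = 2*9 = 18)
(-41*5)*p = -41*5*18 = -205*18 = -3690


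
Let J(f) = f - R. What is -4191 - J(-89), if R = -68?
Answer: -4170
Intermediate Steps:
J(f) = 68 + f (J(f) = f - 1*(-68) = f + 68 = 68 + f)
-4191 - J(-89) = -4191 - (68 - 89) = -4191 - 1*(-21) = -4191 + 21 = -4170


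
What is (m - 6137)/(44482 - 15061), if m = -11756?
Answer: -17893/29421 ≈ -0.60817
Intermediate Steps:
(m - 6137)/(44482 - 15061) = (-11756 - 6137)/(44482 - 15061) = -17893/29421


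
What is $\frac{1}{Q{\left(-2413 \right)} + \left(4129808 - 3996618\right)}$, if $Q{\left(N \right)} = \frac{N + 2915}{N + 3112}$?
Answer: $\frac{699}{93100312} \approx 7.508 \cdot 10^{-6}$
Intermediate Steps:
$Q{\left(N \right)} = \frac{2915 + N}{3112 + N}$
$\frac{1}{Q{\left(-2413 \right)} + \left(4129808 - 3996618\right)} = \frac{1}{\frac{2915 - 2413}{3112 - 2413} + \left(4129808 - 3996618\right)} = \frac{1}{\frac{1}{699} \cdot 502 + 133190} = \frac{1}{\frac{502}{699} + 133190} = \frac{1}{\frac{93100312}{699}} = \frac{699}{93100312}$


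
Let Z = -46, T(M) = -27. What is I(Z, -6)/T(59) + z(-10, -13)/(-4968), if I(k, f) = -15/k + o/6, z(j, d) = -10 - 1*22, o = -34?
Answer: 761/3726 ≈ 0.20424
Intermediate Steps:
z(j, d) = -32 (z(j, d) = -10 - 22 = -32)
I(k, f) = -17/3 - 15/k (I(k, f) = -15/k - 34/6 = -15/k - 34*1/6 = -15/k - 17/3 = -17/3 - 15/k)
I(Z, -6)/T(59) + z(-10, -13)/(-4968) = (-17/3 - 15/(-46))/(-27) - 32/(-4968) = (-17/3 - 15*(-1/46))*(-1/27) - 32*(-1/4968) = (-17/3 + 15/46)*(-1/27) + 4/621 = -737/138*(-1/27) + 4/621 = 737/3726 + 4/621 = 761/3726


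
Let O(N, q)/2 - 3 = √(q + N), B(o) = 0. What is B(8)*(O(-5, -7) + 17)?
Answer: 0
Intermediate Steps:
O(N, q) = 6 + 2*√(N + q) (O(N, q) = 6 + 2*√(q + N) = 6 + 2*√(N + q))
B(8)*(O(-5, -7) + 17) = 0*((6 + 2*√(-5 - 7)) + 17) = 0*((6 + 2*√(-12)) + 17) = 0*((6 + 2*(2*I*√3)) + 17) = 0*((6 + 4*I*√3) + 17) = 0*(23 + 4*I*√3) = 0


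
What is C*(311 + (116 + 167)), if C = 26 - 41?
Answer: -8910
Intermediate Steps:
C = -15
C*(311 + (116 + 167)) = -15*(311 + (116 + 167)) = -15*(311 + 283) = -15*594 = -8910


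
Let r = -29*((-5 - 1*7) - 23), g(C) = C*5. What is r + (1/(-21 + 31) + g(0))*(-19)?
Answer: 10131/10 ≈ 1013.1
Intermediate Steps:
g(C) = 5*C
r = 1015 (r = -29*((-5 - 7) - 23) = -29*(-12 - 23) = -29*(-35) = 1015)
r + (1/(-21 + 31) + g(0))*(-19) = 1015 + (1/(-21 + 31) + 5*0)*(-19) = 1015 + (1/10 + 0)*(-19) = 1015 + (⅒ + 0)*(-19) = 1015 + (⅒)*(-19) = 1015 - 19/10 = 10131/10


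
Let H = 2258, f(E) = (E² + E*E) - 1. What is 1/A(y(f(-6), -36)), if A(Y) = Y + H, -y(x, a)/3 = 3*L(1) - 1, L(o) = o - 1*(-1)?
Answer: 1/2243 ≈ 0.00044583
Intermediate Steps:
L(o) = 1 + o (L(o) = o + 1 = 1 + o)
f(E) = -1 + 2*E² (f(E) = (E² + E²) - 1 = 2*E² - 1 = -1 + 2*E²)
y(x, a) = -15 (y(x, a) = -3*(3*(1 + 1) - 1) = -3*(3*2 - 1) = -3*(6 - 1) = -3*5 = -15)
A(Y) = 2258 + Y (A(Y) = Y + 2258 = 2258 + Y)
1/A(y(f(-6), -36)) = 1/(2258 - 15) = 1/2243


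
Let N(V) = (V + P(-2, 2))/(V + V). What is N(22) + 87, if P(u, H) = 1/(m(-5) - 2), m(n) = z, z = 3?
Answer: 3851/44 ≈ 87.523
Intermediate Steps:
m(n) = 3
P(u, H) = 1 (P(u, H) = 1/(3 - 2) = 1/1 = 1)
N(V) = (1 + V)/(2*V) (N(V) = (V + 1)/(V + V) = (1 + V)/((2*V)) = (1 + V)*(1/(2*V)) = (1 + V)/(2*V))
N(22) + 87 = (½)*(1 + 22)/22 + 87 = (½)*(1/22)*23 + 87 = 23/44 + 87 = 3851/44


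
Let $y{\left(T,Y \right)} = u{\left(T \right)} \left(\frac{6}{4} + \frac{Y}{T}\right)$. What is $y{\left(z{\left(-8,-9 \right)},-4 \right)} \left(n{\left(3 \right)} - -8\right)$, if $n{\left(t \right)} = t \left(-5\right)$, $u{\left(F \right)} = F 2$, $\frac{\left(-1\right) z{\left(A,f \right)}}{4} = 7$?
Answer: $644$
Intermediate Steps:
$z{\left(A,f \right)} = -28$ ($z{\left(A,f \right)} = \left(-4\right) 7 = -28$)
$u{\left(F \right)} = 2 F$
$n{\left(t \right)} = - 5 t$
$y{\left(T,Y \right)} = 2 T \left(\frac{3}{2} + \frac{Y}{T}\right)$ ($y{\left(T,Y \right)} = 2 T \left(\frac{6}{4} + \frac{Y}{T}\right) = 2 T \left(6 \cdot \frac{1}{4} + \frac{Y}{T}\right) = 2 T \left(\frac{3}{2} + \frac{Y}{T}\right)$)
$y{\left(z{\left(-8,-9 \right)},-4 \right)} \left(n{\left(3 \right)} - -8\right) = \left(2 \left(-4\right) + 3 \left(-28\right)\right) \left(\left(-5\right) 3 - -8\right) = \left(-8 - 84\right) \left(-15 + 8\right) = \left(-92\right) \left(-7\right) = 644$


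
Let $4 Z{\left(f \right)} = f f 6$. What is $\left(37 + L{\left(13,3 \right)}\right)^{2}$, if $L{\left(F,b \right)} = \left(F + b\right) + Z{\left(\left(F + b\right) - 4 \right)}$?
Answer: $72361$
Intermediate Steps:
$Z{\left(f \right)} = \frac{3 f^{2}}{2}$ ($Z{\left(f \right)} = \frac{f f 6}{4} = \frac{f^{2} \cdot 6}{4} = \frac{6 f^{2}}{4} = \frac{3 f^{2}}{2}$)
$L{\left(F,b \right)} = F + b + \frac{3 \left(-4 + F + b\right)^{2}}{2}$ ($L{\left(F,b \right)} = \left(F + b\right) + \frac{3 \left(\left(F + b\right) - 4\right)^{2}}{2} = \left(F + b\right) + \frac{3 \left(-4 + F + b\right)^{2}}{2} = F + b + \frac{3 \left(-4 + F + b\right)^{2}}{2}$)
$\left(37 + L{\left(13,3 \right)}\right)^{2} = \left(37 + \left(13 + 3 + \frac{3 \left(-4 + 13 + 3\right)^{2}}{2}\right)\right)^{2} = \left(37 + \left(13 + 3 + \frac{3 \cdot 12^{2}}{2}\right)\right)^{2} = \left(37 + \left(13 + 3 + \frac{3}{2} \cdot 144\right)\right)^{2} = \left(37 + \left(13 + 3 + 216\right)\right)^{2} = \left(37 + 232\right)^{2} = 269^{2} = 72361$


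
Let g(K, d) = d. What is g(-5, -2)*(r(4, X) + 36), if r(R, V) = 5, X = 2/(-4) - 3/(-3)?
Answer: -82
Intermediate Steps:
X = ½ (X = 2*(-¼) - 3*(-⅓) = -½ + 1 = ½ ≈ 0.50000)
g(-5, -2)*(r(4, X) + 36) = -2*(5 + 36) = -2*41 = -82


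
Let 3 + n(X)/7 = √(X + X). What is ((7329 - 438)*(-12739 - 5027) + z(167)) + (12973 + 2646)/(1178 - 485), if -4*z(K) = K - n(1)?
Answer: -84840892610/693 + 7*√2/4 ≈ -1.2243e+8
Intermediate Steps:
n(X) = -21 + 7*√2*√X (n(X) = -21 + 7*√(X + X) = -21 + 7*√(2*X) = -21 + 7*(√2*√X) = -21 + 7*√2*√X)
z(K) = -21/4 - K/4 + 7*√2/4 (z(K) = -(K - (-21 + 7*√2*√1))/4 = -(K - (-21 + 7*√2*1))/4 = -(K - (-21 + 7*√2))/4 = -(K + (21 - 7*√2))/4 = -(21 + K - 7*√2)/4 = -21/4 - K/4 + 7*√2/4)
((7329 - 438)*(-12739 - 5027) + z(167)) + (12973 + 2646)/(1178 - 485) = ((7329 - 438)*(-12739 - 5027) + (-21/4 - ¼*167 + 7*√2/4)) + (12973 + 2646)/(1178 - 485) = (6891*(-17766) + (-21/4 - 167/4 + 7*√2/4)) + 15619/693 = (-122425506 + (-47 + 7*√2/4)) + 15619*(1/693) = (-122425553 + 7*√2/4) + 15619/693 = -84840892610/693 + 7*√2/4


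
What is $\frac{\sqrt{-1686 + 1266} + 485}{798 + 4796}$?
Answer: $\frac{485}{5594} + \frac{i \sqrt{105}}{2797} \approx 0.0867 + 0.0036636 i$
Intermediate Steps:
$\frac{\sqrt{-1686 + 1266} + 485}{798 + 4796} = \frac{\sqrt{-420} + 485}{5594} = \left(2 i \sqrt{105} + 485\right) \frac{1}{5594} = \left(485 + 2 i \sqrt{105}\right) \frac{1}{5594} = \frac{485}{5594} + \frac{i \sqrt{105}}{2797}$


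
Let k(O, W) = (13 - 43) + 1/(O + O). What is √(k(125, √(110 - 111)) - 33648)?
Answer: I*√84194990/50 ≈ 183.52*I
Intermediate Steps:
k(O, W) = -30 + 1/(2*O)
√(k(125, √(110 - 111)) - 33648) = √((-30 + (½)/125) - 33648) = √((-30 + (½)*(1/125)) - 33648) = √((-30 + 1/250) - 33648) = √(-7499/250 - 33648) = √(-8419499/250) = I*√84194990/50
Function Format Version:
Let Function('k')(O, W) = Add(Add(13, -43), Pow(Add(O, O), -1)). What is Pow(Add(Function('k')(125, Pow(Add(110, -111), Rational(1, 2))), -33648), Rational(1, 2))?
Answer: Mul(Rational(1, 50), I, Pow(84194990, Rational(1, 2))) ≈ Mul(183.52, I)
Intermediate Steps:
Function('k')(O, W) = Add(-30, Mul(Rational(1, 2), Pow(O, -1))) (Function('k')(O, W) = Add(-30, Pow(Mul(2, O), -1)) = Add(-30, Mul(Rational(1, 2), Pow(O, -1))))
Pow(Add(Function('k')(125, Pow(Add(110, -111), Rational(1, 2))), -33648), Rational(1, 2)) = Pow(Add(Add(-30, Mul(Rational(1, 2), Pow(125, -1))), -33648), Rational(1, 2)) = Pow(Add(Add(-30, Mul(Rational(1, 2), Rational(1, 125))), -33648), Rational(1, 2)) = Pow(Add(Add(-30, Rational(1, 250)), -33648), Rational(1, 2)) = Pow(Add(Rational(-7499, 250), -33648), Rational(1, 2)) = Pow(Rational(-8419499, 250), Rational(1, 2)) = Mul(Rational(1, 50), I, Pow(84194990, Rational(1, 2)))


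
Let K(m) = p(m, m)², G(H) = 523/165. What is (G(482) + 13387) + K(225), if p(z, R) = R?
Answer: 10562503/165 ≈ 64015.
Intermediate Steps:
G(H) = 523/165 (G(H) = 523*(1/165) = 523/165)
K(m) = m²
(G(482) + 13387) + K(225) = (523/165 + 13387) + 225² = 2209378/165 + 50625 = 10562503/165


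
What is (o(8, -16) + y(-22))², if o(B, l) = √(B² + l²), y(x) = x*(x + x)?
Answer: 937344 + 15488*√5 ≈ 9.7198e+5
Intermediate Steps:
y(x) = 2*x² (y(x) = x*(2*x) = 2*x²)
(o(8, -16) + y(-22))² = (√(8² + (-16)²) + 2*(-22)²)² = (√(64 + 256) + 2*484)² = (√320 + 968)² = (8*√5 + 968)² = (968 + 8*√5)²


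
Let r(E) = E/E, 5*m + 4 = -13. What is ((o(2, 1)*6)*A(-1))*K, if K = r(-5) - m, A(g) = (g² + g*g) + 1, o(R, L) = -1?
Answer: -396/5 ≈ -79.200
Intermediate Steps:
A(g) = 1 + 2*g² (A(g) = (g² + g²) + 1 = 2*g² + 1 = 1 + 2*g²)
m = -17/5 (m = -⅘ + (⅕)*(-13) = -⅘ - 13/5 = -17/5 ≈ -3.4000)
r(E) = 1
K = 22/5 (K = 1 - 1*(-17/5) = 1 + 17/5 = 22/5 ≈ 4.4000)
((o(2, 1)*6)*A(-1))*K = ((-1*6)*(1 + 2*(-1)²))*(22/5) = -6*(1 + 2*1)*(22/5) = -6*(1 + 2)*(22/5) = -6*3*(22/5) = -18*22/5 = -396/5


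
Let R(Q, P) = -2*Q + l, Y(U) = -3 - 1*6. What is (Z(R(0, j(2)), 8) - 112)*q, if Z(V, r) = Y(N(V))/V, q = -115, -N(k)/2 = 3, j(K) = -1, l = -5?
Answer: 12673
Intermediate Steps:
N(k) = -6 (N(k) = -2*3 = -6)
Y(U) = -9 (Y(U) = -3 - 6 = -9)
R(Q, P) = -5 - 2*Q (R(Q, P) = -2*Q - 5 = -5 - 2*Q)
Z(V, r) = -9/V
(Z(R(0, j(2)), 8) - 112)*q = (-9/(-5 - 2*0) - 112)*(-115) = (-9/(-5 + 0) - 112)*(-115) = (-9/(-5) - 112)*(-115) = (-9*(-1/5) - 112)*(-115) = (9/5 - 112)*(-115) = -551/5*(-115) = 12673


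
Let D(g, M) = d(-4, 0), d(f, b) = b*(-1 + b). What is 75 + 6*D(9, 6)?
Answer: 75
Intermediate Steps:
D(g, M) = 0 (D(g, M) = 0*(-1 + 0) = 0*(-1) = 0)
75 + 6*D(9, 6) = 75 + 6*0 = 75 + 0 = 75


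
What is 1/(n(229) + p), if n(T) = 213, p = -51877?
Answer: -1/51664 ≈ -1.9356e-5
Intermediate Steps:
1/(n(229) + p) = 1/(213 - 51877) = 1/(-51664) = -1/51664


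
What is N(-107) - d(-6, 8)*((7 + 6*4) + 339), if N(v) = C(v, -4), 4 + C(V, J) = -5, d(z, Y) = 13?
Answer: -4819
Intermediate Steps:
C(V, J) = -9 (C(V, J) = -4 - 5 = -9)
N(v) = -9
N(-107) - d(-6, 8)*((7 + 6*4) + 339) = -9 - 13*((7 + 6*4) + 339) = -9 - 13*((7 + 24) + 339) = -9 - 13*(31 + 339) = -9 - 13*370 = -9 - 1*4810 = -9 - 4810 = -4819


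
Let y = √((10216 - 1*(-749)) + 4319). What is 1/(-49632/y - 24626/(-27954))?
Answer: -657589518621/120306585247154275 - 4847967623664*√3821/120306585247154275 ≈ -0.0024964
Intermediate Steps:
y = 2*√3821 (y = √((10216 + 749) + 4319) = √(10965 + 4319) = √15284 = 2*√3821 ≈ 123.63)
1/(-49632/y - 24626/(-27954)) = 1/(-49632*√3821/7642 - 24626/(-27954)) = 1/(-24816*√3821/3821 - 24626*(-1/27954)) = 1/(-24816*√3821/3821 + 12313/13977) = 1/(12313/13977 - 24816*√3821/3821)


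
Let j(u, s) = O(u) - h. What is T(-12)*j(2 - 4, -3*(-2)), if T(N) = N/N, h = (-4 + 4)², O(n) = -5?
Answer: -5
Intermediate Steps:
h = 0 (h = 0² = 0)
j(u, s) = -5 (j(u, s) = -5 - 1*0 = -5 + 0 = -5)
T(N) = 1
T(-12)*j(2 - 4, -3*(-2)) = 1*(-5) = -5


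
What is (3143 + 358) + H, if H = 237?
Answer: 3738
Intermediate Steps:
(3143 + 358) + H = (3143 + 358) + 237 = 3501 + 237 = 3738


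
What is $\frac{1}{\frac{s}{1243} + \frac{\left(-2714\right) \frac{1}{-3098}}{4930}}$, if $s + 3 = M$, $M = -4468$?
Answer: $- \frac{9492256510}{34141417719} \approx -0.27803$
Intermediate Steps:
$s = -4471$ ($s = -3 - 4468 = -4471$)
$\frac{1}{\frac{s}{1243} + \frac{\left(-2714\right) \frac{1}{-3098}}{4930}} = \frac{1}{- \frac{4471}{1243} + \frac{\left(-2714\right) \frac{1}{-3098}}{4930}} = \frac{1}{\left(-4471\right) \frac{1}{1243} + \left(-2714\right) \left(- \frac{1}{3098}\right) \frac{1}{4930}} = \frac{1}{- \frac{4471}{1243} + \frac{1357}{1549} \cdot \frac{1}{4930}} = \frac{1}{- \frac{4471}{1243} + \frac{1357}{7636570}} = \frac{1}{- \frac{34141417719}{9492256510}} = - \frac{9492256510}{34141417719}$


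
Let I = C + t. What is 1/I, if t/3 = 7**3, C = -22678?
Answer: -1/21649 ≈ -4.6192e-5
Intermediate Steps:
t = 1029 (t = 3*7**3 = 3*343 = 1029)
I = -21649 (I = -22678 + 1029 = -21649)
1/I = 1/(-21649) = -1/21649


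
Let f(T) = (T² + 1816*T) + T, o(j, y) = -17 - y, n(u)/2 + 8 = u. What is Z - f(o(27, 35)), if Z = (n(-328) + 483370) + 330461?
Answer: 904939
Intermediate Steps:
n(u) = -16 + 2*u
f(T) = T² + 1817*T
Z = 813159 (Z = ((-16 + 2*(-328)) + 483370) + 330461 = ((-16 - 656) + 483370) + 330461 = (-672 + 483370) + 330461 = 482698 + 330461 = 813159)
Z - f(o(27, 35)) = 813159 - (-17 - 1*35)*(1817 + (-17 - 1*35)) = 813159 - (-17 - 35)*(1817 + (-17 - 35)) = 813159 - (-52)*(1817 - 52) = 813159 - (-52)*1765 = 813159 - 1*(-91780) = 813159 + 91780 = 904939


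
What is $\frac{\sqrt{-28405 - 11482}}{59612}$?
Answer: $\frac{i \sqrt{39887}}{59612} \approx 0.0033503 i$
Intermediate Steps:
$\frac{\sqrt{-28405 - 11482}}{59612} = \sqrt{-39887} \cdot \frac{1}{59612} = i \sqrt{39887} \cdot \frac{1}{59612} = \frac{i \sqrt{39887}}{59612}$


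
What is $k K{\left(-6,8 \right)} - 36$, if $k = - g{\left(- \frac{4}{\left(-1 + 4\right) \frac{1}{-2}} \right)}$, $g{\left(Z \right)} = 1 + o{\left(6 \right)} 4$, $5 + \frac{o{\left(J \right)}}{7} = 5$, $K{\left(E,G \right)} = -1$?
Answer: $-35$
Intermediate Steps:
$o{\left(J \right)} = 0$ ($o{\left(J \right)} = -35 + 7 \cdot 5 = -35 + 35 = 0$)
$g{\left(Z \right)} = 1$ ($g{\left(Z \right)} = 1 + 0 \cdot 4 = 1 + 0 = 1$)
$k = -1$ ($k = \left(-1\right) 1 = -1$)
$k K{\left(-6,8 \right)} - 36 = \left(-1\right) \left(-1\right) - 36 = 1 - 36 = -35$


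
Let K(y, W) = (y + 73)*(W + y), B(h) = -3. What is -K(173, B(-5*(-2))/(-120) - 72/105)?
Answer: -1187073/28 ≈ -42395.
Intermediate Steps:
K(y, W) = (73 + y)*(W + y)
-K(173, B(-5*(-2))/(-120) - 72/105) = -(173² + 73*(-3/(-120) - 72/105) + 73*173 + (-3/(-120) - 72/105)*173) = -(29929 + 73*(-3*(-1/120) - 72*1/105) + 12629 + (-3*(-1/120) - 72*1/105)*173) = -(29929 + 73*(1/40 - 24/35) + 12629 + (1/40 - 24/35)*173) = -(29929 + 73*(-37/56) + 12629 - 37/56*173) = -(29929 - 2701/56 + 12629 - 6401/56) = -1*1187073/28 = -1187073/28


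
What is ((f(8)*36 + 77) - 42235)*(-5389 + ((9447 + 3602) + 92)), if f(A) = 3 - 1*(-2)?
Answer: -325413456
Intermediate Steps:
f(A) = 5 (f(A) = 3 + 2 = 5)
((f(8)*36 + 77) - 42235)*(-5389 + ((9447 + 3602) + 92)) = ((5*36 + 77) - 42235)*(-5389 + ((9447 + 3602) + 92)) = ((180 + 77) - 42235)*(-5389 + (13049 + 92)) = (257 - 42235)*(-5389 + 13141) = -41978*7752 = -325413456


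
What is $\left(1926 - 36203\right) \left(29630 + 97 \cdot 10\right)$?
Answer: $-1048876200$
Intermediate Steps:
$\left(1926 - 36203\right) \left(29630 + 97 \cdot 10\right) = - 34277 \left(29630 + 970\right) = \left(-34277\right) 30600 = -1048876200$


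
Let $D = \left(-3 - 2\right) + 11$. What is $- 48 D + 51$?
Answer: $-237$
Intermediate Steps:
$D = 6$ ($D = -5 + 11 = 6$)
$- 48 D + 51 = \left(-48\right) 6 + 51 = -288 + 51 = -237$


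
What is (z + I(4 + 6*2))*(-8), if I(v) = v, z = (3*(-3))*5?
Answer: 232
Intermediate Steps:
z = -45 (z = -9*5 = -45)
(z + I(4 + 6*2))*(-8) = (-45 + (4 + 6*2))*(-8) = (-45 + (4 + 12))*(-8) = (-45 + 16)*(-8) = -29*(-8) = 232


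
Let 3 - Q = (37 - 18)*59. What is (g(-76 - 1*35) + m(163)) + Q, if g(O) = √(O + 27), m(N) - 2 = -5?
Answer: -1121 + 2*I*√21 ≈ -1121.0 + 9.1651*I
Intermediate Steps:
m(N) = -3 (m(N) = 2 - 5 = -3)
Q = -1118 (Q = 3 - (37 - 18)*59 = 3 - 19*59 = 3 - 1*1121 = 3 - 1121 = -1118)
g(O) = √(27 + O)
(g(-76 - 1*35) + m(163)) + Q = (√(27 + (-76 - 1*35)) - 3) - 1118 = (√(27 + (-76 - 35)) - 3) - 1118 = (√(27 - 111) - 3) - 1118 = (√(-84) - 3) - 1118 = (2*I*√21 - 3) - 1118 = (-3 + 2*I*√21) - 1118 = -1121 + 2*I*√21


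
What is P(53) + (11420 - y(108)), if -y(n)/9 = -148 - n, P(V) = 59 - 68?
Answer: 9107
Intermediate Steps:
P(V) = -9
y(n) = 1332 + 9*n (y(n) = -9*(-148 - n) = 1332 + 9*n)
P(53) + (11420 - y(108)) = -9 + (11420 - (1332 + 9*108)) = -9 + (11420 - (1332 + 972)) = -9 + (11420 - 1*2304) = -9 + (11420 - 2304) = -9 + 9116 = 9107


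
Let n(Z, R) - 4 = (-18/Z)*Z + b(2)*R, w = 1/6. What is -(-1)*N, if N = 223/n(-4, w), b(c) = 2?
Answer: -669/41 ≈ -16.317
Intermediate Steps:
w = ⅙ (w = 1*(⅙) = ⅙ ≈ 0.16667)
n(Z, R) = -14 + 2*R (n(Z, R) = 4 + ((-18/Z)*Z + 2*R) = 4 + (-18 + 2*R) = -14 + 2*R)
N = -669/41 (N = 223/(-14 + 2*(⅙)) = 223/(-14 + ⅓) = 223/(-41/3) = 223*(-3/41) = -669/41 ≈ -16.317)
-(-1)*N = -(-1)*(-669)/41 = -1*669/41 = -669/41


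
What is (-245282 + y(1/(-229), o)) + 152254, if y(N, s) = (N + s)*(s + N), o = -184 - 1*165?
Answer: 1509044736/52441 ≈ 28776.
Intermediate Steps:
o = -349 (o = -184 - 165 = -349)
y(N, s) = (N + s)² (y(N, s) = (N + s)*(N + s) = (N + s)²)
(-245282 + y(1/(-229), o)) + 152254 = (-245282 + (1/(-229) - 349)²) + 152254 = (-245282 + (-1/229 - 349)²) + 152254 = (-245282 + (-79922/229)²) + 152254 = (-245282 + 6387526084/52441) + 152254 = -6475307278/52441 + 152254 = 1509044736/52441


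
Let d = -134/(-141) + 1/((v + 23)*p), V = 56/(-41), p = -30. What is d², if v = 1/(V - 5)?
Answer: 63629545636969/70667897216400 ≈ 0.90040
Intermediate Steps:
V = -56/41 (V = 56*(-1/41) = -56/41 ≈ -1.3659)
v = -41/261 (v = 1/(-56/41 - 5) = 1/(-261/41) = -41/261 ≈ -0.15709)
d = 7976813/8406420 (d = -134/(-141) + 1/((-41/261 + 23)*(-30)) = -134*(-1/141) - 1/30/(5962/261) = 134/141 + (261/5962)*(-1/30) = 134/141 - 87/59620 = 7976813/8406420 ≈ 0.94890)
d² = (7976813/8406420)² = 63629545636969/70667897216400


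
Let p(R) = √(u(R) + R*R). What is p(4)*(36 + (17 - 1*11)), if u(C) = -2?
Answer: 42*√14 ≈ 157.15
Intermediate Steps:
p(R) = √(-2 + R²) (p(R) = √(-2 + R*R) = √(-2 + R²))
p(4)*(36 + (17 - 1*11)) = √(-2 + 4²)*(36 + (17 - 1*11)) = √(-2 + 16)*(36 + (17 - 11)) = √14*(36 + 6) = √14*42 = 42*√14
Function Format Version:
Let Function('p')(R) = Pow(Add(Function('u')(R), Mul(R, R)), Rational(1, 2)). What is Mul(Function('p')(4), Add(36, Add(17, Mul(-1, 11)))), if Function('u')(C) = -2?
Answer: Mul(42, Pow(14, Rational(1, 2))) ≈ 157.15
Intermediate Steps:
Function('p')(R) = Pow(Add(-2, Pow(R, 2)), Rational(1, 2)) (Function('p')(R) = Pow(Add(-2, Mul(R, R)), Rational(1, 2)) = Pow(Add(-2, Pow(R, 2)), Rational(1, 2)))
Mul(Function('p')(4), Add(36, Add(17, Mul(-1, 11)))) = Mul(Pow(Add(-2, Pow(4, 2)), Rational(1, 2)), Add(36, Add(17, Mul(-1, 11)))) = Mul(Pow(Add(-2, 16), Rational(1, 2)), Add(36, Add(17, -11))) = Mul(Pow(14, Rational(1, 2)), Add(36, 6)) = Mul(Pow(14, Rational(1, 2)), 42) = Mul(42, Pow(14, Rational(1, 2)))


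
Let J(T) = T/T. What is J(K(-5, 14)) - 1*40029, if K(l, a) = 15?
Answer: -40028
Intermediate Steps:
J(T) = 1
J(K(-5, 14)) - 1*40029 = 1 - 1*40029 = 1 - 40029 = -40028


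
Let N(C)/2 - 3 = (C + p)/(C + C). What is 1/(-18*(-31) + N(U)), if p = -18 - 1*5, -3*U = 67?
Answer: 67/37924 ≈ 0.0017667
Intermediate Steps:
U = -67/3 (U = -⅓*67 = -67/3 ≈ -22.333)
p = -23 (p = -18 - 5 = -23)
N(C) = 6 + (-23 + C)/C (N(C) = 6 + 2*((C - 23)/(C + C)) = 6 + 2*((-23 + C)/((2*C))) = 6 + 2*((-23 + C)*(1/(2*C))) = 6 + 2*((-23 + C)/(2*C)) = 6 + (-23 + C)/C)
1/(-18*(-31) + N(U)) = 1/(-18*(-31) + (7 - 23/(-67/3))) = 1/(558 + (7 - 23*(-3/67))) = 1/(558 + (7 + 69/67)) = 1/(558 + 538/67) = 1/(37924/67) = 67/37924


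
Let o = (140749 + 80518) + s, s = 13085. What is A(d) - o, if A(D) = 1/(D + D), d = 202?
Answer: -94678207/404 ≈ -2.3435e+5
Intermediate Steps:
o = 234352 (o = (140749 + 80518) + 13085 = 221267 + 13085 = 234352)
A(D) = 1/(2*D)
A(d) - o = (½)/202 - 1*234352 = (½)*(1/202) - 234352 = 1/404 - 234352 = -94678207/404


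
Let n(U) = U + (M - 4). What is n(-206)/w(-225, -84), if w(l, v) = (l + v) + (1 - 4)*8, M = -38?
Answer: 248/333 ≈ 0.74474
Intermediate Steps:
w(l, v) = -24 + l + v (w(l, v) = (l + v) - 3*8 = (l + v) - 24 = -24 + l + v)
n(U) = -42 + U (n(U) = U + (-38 - 4) = U - 42 = -42 + U)
n(-206)/w(-225, -84) = (-42 - 206)/(-24 - 225 - 84) = -248/(-333) = -248*(-1/333) = 248/333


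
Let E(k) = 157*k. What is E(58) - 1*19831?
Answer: -10725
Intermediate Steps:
E(58) - 1*19831 = 157*58 - 1*19831 = 9106 - 19831 = -10725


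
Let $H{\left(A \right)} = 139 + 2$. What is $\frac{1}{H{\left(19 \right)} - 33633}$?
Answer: $- \frac{1}{33492} \approx -2.9858 \cdot 10^{-5}$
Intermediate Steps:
$H{\left(A \right)} = 141$
$\frac{1}{H{\left(19 \right)} - 33633} = \frac{1}{141 - 33633} = \frac{1}{-33492} = - \frac{1}{33492}$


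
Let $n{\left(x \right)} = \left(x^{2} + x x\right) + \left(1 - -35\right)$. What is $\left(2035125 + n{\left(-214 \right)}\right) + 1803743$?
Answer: $3930496$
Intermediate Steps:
$n{\left(x \right)} = 36 + 2 x^{2}$ ($n{\left(x \right)} = \left(x^{2} + x^{2}\right) + \left(1 + 35\right) = 2 x^{2} + 36 = 36 + 2 x^{2}$)
$\left(2035125 + n{\left(-214 \right)}\right) + 1803743 = \left(2035125 + \left(36 + 2 \left(-214\right)^{2}\right)\right) + 1803743 = \left(2035125 + \left(36 + 2 \cdot 45796\right)\right) + 1803743 = \left(2035125 + \left(36 + 91592\right)\right) + 1803743 = \left(2035125 + 91628\right) + 1803743 = 2126753 + 1803743 = 3930496$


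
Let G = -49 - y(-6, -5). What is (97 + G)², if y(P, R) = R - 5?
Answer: 3364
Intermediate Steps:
y(P, R) = -5 + R
G = -39 (G = -49 - (-5 - 5) = -49 - 1*(-10) = -49 + 10 = -39)
(97 + G)² = (97 - 39)² = 58² = 3364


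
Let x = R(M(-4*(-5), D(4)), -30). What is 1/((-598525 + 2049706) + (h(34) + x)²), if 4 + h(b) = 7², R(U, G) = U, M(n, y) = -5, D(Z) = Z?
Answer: 1/1452781 ≈ 6.8833e-7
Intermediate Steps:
h(b) = 45 (h(b) = -4 + 7² = -4 + 49 = 45)
x = -5
1/((-598525 + 2049706) + (h(34) + x)²) = 1/((-598525 + 2049706) + (45 - 5)²) = 1/(1451181 + 40²) = 1/(1451181 + 1600) = 1/1452781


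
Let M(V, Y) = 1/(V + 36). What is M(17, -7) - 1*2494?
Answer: -132181/53 ≈ -2494.0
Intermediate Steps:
M(V, Y) = 1/(36 + V)
M(17, -7) - 1*2494 = 1/(36 + 17) - 1*2494 = 1/53 - 2494 = -132181/53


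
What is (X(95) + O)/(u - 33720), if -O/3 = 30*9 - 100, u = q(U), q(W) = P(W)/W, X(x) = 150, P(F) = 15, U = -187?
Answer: 4488/420377 ≈ 0.010676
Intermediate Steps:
q(W) = 15/W
u = -15/187 (u = 15/(-187) = 15*(-1/187) = -15/187 ≈ -0.080214)
O = -510 (O = -3*(30*9 - 100) = -3*(270 - 100) = -3*170 = -510)
(X(95) + O)/(u - 33720) = (150 - 510)/(-15/187 - 33720) = -360/(-6305655/187) = -360*(-187/6305655) = 4488/420377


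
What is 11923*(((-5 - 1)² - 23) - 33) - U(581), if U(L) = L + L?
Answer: -239622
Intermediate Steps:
U(L) = 2*L
11923*(((-5 - 1)² - 23) - 33) - U(581) = 11923*(((-5 - 1)² - 23) - 33) - 2*581 = 11923*(((-6)² - 23) - 33) - 1*1162 = 11923*((36 - 23) - 33) - 1162 = 11923*(13 - 33) - 1162 = 11923*(-20) - 1162 = -238460 - 1162 = -239622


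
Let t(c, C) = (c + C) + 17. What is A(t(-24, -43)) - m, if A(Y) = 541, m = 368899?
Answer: -368358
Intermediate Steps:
t(c, C) = 17 + C + c (t(c, C) = (C + c) + 17 = 17 + C + c)
A(t(-24, -43)) - m = 541 - 1*368899 = 541 - 368899 = -368358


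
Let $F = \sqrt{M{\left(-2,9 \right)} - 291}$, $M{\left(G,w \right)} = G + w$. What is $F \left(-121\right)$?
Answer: $- 242 i \sqrt{71} \approx - 2039.1 i$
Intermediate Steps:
$F = 2 i \sqrt{71}$ ($F = \sqrt{\left(-2 + 9\right) - 291} = \sqrt{7 - 291} = \sqrt{-284} = 2 i \sqrt{71} \approx 16.852 i$)
$F \left(-121\right) = 2 i \sqrt{71} \left(-121\right) = - 242 i \sqrt{71}$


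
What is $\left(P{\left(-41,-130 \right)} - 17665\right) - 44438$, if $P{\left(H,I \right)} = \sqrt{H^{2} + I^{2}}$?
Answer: $-62103 + \sqrt{18581} \approx -61967.0$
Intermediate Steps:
$\left(P{\left(-41,-130 \right)} - 17665\right) - 44438 = \left(\sqrt{\left(-41\right)^{2} + \left(-130\right)^{2}} - 17665\right) - 44438 = \left(\sqrt{1681 + 16900} - 17665\right) - 44438 = \left(\sqrt{18581} - 17665\right) - 44438 = \left(-17665 + \sqrt{18581}\right) - 44438 = -62103 + \sqrt{18581}$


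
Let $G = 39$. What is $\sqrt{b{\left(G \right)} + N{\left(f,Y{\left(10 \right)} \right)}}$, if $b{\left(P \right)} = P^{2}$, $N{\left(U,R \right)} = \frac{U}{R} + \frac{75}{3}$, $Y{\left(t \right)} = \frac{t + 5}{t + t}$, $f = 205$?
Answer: $\frac{\sqrt{16374}}{3} \approx 42.654$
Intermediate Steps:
$Y{\left(t \right)} = \frac{5 + t}{2 t}$
$N{\left(U,R \right)} = 25 + \frac{U}{R}$ ($N{\left(U,R \right)} = \frac{U}{R} + 75 \cdot \frac{1}{3} = \frac{U}{R} + 25 = 25 + \frac{U}{R}$)
$\sqrt{b{\left(G \right)} + N{\left(f,Y{\left(10 \right)} \right)}} = \sqrt{39^{2} + \left(25 + \frac{205}{\frac{1}{2} \cdot \frac{1}{10} \left(5 + 10\right)}\right)} = \sqrt{1521 + \left(25 + \frac{205}{\frac{1}{2} \cdot \frac{1}{10} \cdot 15}\right)} = \sqrt{1521 + \left(25 + \frac{205}{\frac{3}{4}}\right)} = \sqrt{1521 + \left(25 + 205 \cdot \frac{4}{3}\right)} = \sqrt{1521 + \left(25 + \frac{820}{3}\right)} = \sqrt{1521 + \frac{895}{3}} = \sqrt{\frac{5458}{3}} = \frac{\sqrt{16374}}{3}$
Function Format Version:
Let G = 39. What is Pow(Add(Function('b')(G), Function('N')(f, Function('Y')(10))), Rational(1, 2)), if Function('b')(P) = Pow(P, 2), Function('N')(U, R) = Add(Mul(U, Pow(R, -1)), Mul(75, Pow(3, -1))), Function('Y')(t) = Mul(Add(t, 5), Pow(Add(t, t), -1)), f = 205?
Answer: Mul(Rational(1, 3), Pow(16374, Rational(1, 2))) ≈ 42.654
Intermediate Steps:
Function('Y')(t) = Mul(Rational(1, 2), Pow(t, -1), Add(5, t)) (Function('Y')(t) = Mul(Add(5, t), Pow(Mul(2, t), -1)) = Mul(Add(5, t), Mul(Rational(1, 2), Pow(t, -1))) = Mul(Rational(1, 2), Pow(t, -1), Add(5, t)))
Function('N')(U, R) = Add(25, Mul(U, Pow(R, -1))) (Function('N')(U, R) = Add(Mul(U, Pow(R, -1)), Mul(75, Rational(1, 3))) = Add(Mul(U, Pow(R, -1)), 25) = Add(25, Mul(U, Pow(R, -1))))
Pow(Add(Function('b')(G), Function('N')(f, Function('Y')(10))), Rational(1, 2)) = Pow(Add(Pow(39, 2), Add(25, Mul(205, Pow(Mul(Rational(1, 2), Pow(10, -1), Add(5, 10)), -1)))), Rational(1, 2)) = Pow(Add(1521, Add(25, Mul(205, Pow(Mul(Rational(1, 2), Rational(1, 10), 15), -1)))), Rational(1, 2)) = Pow(Add(1521, Add(25, Mul(205, Pow(Rational(3, 4), -1)))), Rational(1, 2)) = Pow(Add(1521, Add(25, Mul(205, Rational(4, 3)))), Rational(1, 2)) = Pow(Add(1521, Add(25, Rational(820, 3))), Rational(1, 2)) = Pow(Add(1521, Rational(895, 3)), Rational(1, 2)) = Pow(Rational(5458, 3), Rational(1, 2)) = Mul(Rational(1, 3), Pow(16374, Rational(1, 2)))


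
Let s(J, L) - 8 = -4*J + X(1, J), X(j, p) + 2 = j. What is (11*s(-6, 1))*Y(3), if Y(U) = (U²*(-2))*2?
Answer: -12276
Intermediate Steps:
X(j, p) = -2 + j
Y(U) = -4*U² (Y(U) = -2*U²*2 = -4*U²)
s(J, L) = 7 - 4*J (s(J, L) = 8 + (-4*J + (-2 + 1)) = 8 + (-4*J - 1) = 8 + (-1 - 4*J) = 7 - 4*J)
(11*s(-6, 1))*Y(3) = (11*(7 - 4*(-6)))*(-4*3²) = (11*(7 + 24))*(-4*9) = (11*31)*(-36) = 341*(-36) = -12276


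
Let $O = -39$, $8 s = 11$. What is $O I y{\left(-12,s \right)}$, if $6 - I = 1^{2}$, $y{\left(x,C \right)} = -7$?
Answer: $1365$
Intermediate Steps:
$s = \frac{11}{8}$ ($s = \frac{1}{8} \cdot 11 = \frac{11}{8} \approx 1.375$)
$I = 5$ ($I = 6 - 1^{2} = 6 - 1 = 5$)
$O I y{\left(-12,s \right)} = \left(-39\right) 5 \left(-7\right) = \left(-195\right) \left(-7\right) = 1365$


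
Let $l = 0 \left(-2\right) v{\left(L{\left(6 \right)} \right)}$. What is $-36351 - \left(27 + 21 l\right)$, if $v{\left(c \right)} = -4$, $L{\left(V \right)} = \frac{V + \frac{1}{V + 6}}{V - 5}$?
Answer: $-36378$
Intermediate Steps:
$L{\left(V \right)} = \frac{V + \frac{1}{6 + V}}{-5 + V}$
$l = 0$ ($l = 0 \left(-2\right) \left(-4\right) = 0 \left(-4\right) = 0$)
$-36351 - \left(27 + 21 l\right) = -36351 - 27 = -36378$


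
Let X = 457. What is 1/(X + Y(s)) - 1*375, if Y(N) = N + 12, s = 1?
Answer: -176249/470 ≈ -375.00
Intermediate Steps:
Y(N) = 12 + N
1/(X + Y(s)) - 1*375 = 1/(457 + (12 + 1)) - 1*375 = 1/(457 + 13) - 375 = 1/470 - 375 = -176249/470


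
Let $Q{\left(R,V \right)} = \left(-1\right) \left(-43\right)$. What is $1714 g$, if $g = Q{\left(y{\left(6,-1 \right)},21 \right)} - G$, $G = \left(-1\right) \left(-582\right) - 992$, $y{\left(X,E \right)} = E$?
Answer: $776442$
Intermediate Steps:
$Q{\left(R,V \right)} = 43$
$G = -410$ ($G = 582 - 992 = -410$)
$g = 453$ ($g = 43 - -410 = 43 + 410 = 453$)
$1714 g = 1714 \cdot 453 = 776442$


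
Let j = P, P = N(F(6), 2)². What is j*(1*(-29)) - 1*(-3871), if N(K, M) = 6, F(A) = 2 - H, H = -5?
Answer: 2827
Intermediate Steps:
F(A) = 7 (F(A) = 2 - 1*(-5) = 2 + 5 = 7)
P = 36 (P = 6² = 36)
j = 36
j*(1*(-29)) - 1*(-3871) = 36*(1*(-29)) - 1*(-3871) = 36*(-29) + 3871 = -1044 + 3871 = 2827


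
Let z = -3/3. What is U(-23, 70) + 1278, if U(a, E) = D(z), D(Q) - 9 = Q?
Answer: 1286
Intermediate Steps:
z = -1 (z = -3*1/3 = -1)
D(Q) = 9 + Q
U(a, E) = 8 (U(a, E) = 9 - 1 = 8)
U(-23, 70) + 1278 = 8 + 1278 = 1286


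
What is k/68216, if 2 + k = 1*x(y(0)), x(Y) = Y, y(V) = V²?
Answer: -1/34108 ≈ -2.9319e-5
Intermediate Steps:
k = -2 (k = -2 + 1*0² = -2 + 1*0 = -2 + 0 = -2)
k/68216 = -2/68216 = -2*1/68216 = -1/34108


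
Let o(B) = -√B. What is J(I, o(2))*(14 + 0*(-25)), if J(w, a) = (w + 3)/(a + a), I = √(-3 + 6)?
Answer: 7*√2*(-3 - √3)/2 ≈ -23.422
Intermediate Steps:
I = √3 ≈ 1.7320
J(w, a) = (3 + w)/(2*a) (J(w, a) = (3 + w)/((2*a)) = (3 + w)*(1/(2*a)) = (3 + w)/(2*a))
J(I, o(2))*(14 + 0*(-25)) = ((3 + √3)/(2*((-√2))))*(14 + 0*(-25)) = ((-√2/2)*(3 + √3)/2)*(14 + 0) = -√2*(3 + √3)/4*14 = -7*√2*(3 + √3)/2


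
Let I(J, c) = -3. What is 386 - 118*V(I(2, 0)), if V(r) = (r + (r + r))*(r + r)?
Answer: -5986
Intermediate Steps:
V(r) = 6*r**2 (V(r) = (r + 2*r)*(2*r) = (3*r)*(2*r) = 6*r**2)
386 - 118*V(I(2, 0)) = 386 - 708*(-3)**2 = 386 - 708*9 = 386 - 118*54 = 386 - 6372 = -5986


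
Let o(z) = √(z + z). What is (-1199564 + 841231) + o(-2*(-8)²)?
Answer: -358333 + 16*I ≈ -3.5833e+5 + 16.0*I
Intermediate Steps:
o(z) = √2*√z (o(z) = √(2*z) = √2*√z)
(-1199564 + 841231) + o(-2*(-8)²) = (-1199564 + 841231) + √2*√(-2*(-8)²) = -358333 + √2*√(-2*64) = -358333 + √2*√(-128) = -358333 + √2*(8*I*√2) = -358333 + 16*I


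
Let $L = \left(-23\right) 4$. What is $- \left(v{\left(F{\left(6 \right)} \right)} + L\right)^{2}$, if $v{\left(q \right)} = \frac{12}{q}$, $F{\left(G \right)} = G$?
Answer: $-8100$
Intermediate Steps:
$L = -92$
$- \left(v{\left(F{\left(6 \right)} \right)} + L\right)^{2} = - \left(\frac{12}{6} - 92\right)^{2} = - \left(12 \cdot \frac{1}{6} - 92\right)^{2} = - \left(2 - 92\right)^{2} = - \left(-90\right)^{2} = \left(-1\right) 8100 = -8100$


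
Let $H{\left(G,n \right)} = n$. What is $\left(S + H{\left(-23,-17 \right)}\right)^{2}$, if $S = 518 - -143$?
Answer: $414736$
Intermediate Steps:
$S = 661$ ($S = 518 + 143 = 661$)
$\left(S + H{\left(-23,-17 \right)}\right)^{2} = \left(661 - 17\right)^{2} = 644^{2} = 414736$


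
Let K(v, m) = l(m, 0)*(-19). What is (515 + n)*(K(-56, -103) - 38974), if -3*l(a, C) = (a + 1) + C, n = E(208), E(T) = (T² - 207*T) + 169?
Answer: -35341040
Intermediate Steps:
E(T) = 169 + T² - 207*T
n = 377 (n = 169 + 208² - 207*208 = 169 + 43264 - 43056 = 377)
l(a, C) = -⅓ - C/3 - a/3 (l(a, C) = -((a + 1) + C)/3 = -((1 + a) + C)/3 = -(1 + C + a)/3 = -⅓ - C/3 - a/3)
K(v, m) = 19/3 + 19*m/3 (K(v, m) = (-⅓ - ⅓*0 - m/3)*(-19) = (-⅓ + 0 - m/3)*(-19) = (-⅓ - m/3)*(-19) = 19/3 + 19*m/3)
(515 + n)*(K(-56, -103) - 38974) = (515 + 377)*((19/3 + (19/3)*(-103)) - 38974) = 892*((19/3 - 1957/3) - 38974) = 892*(-646 - 38974) = 892*(-39620) = -35341040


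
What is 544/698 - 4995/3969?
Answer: -24581/51303 ≈ -0.47913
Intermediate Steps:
544/698 - 4995/3969 = 544*(1/698) - 4995*1/3969 = 272/349 - 185/147 = -24581/51303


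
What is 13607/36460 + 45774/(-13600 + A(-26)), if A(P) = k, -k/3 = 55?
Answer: -296323937/100374380 ≈ -2.9522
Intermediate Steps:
k = -165 (k = -3*55 = -165)
A(P) = -165
13607/36460 + 45774/(-13600 + A(-26)) = 13607/36460 + 45774/(-13600 - 165) = 13607*(1/36460) + 45774/(-13765) = 13607/36460 + 45774*(-1/13765) = 13607/36460 - 45774/13765 = -296323937/100374380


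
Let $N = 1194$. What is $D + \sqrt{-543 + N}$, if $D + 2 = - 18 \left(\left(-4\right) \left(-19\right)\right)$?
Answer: $-1370 + \sqrt{651} \approx -1344.5$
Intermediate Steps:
$D = -1370$ ($D = -2 - 18 \left(\left(-4\right) \left(-19\right)\right) = -2 - 1368 = -1370$)
$D + \sqrt{-543 + N} = -1370 + \sqrt{-543 + 1194} = -1370 + \sqrt{651}$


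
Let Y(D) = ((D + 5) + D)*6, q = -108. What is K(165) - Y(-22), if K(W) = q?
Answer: 126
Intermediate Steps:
K(W) = -108
Y(D) = 30 + 12*D (Y(D) = ((5 + D) + D)*6 = (5 + 2*D)*6 = 30 + 12*D)
K(165) - Y(-22) = -108 - (30 + 12*(-22)) = -108 - (30 - 264) = -108 - 1*(-234) = -108 + 234 = 126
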